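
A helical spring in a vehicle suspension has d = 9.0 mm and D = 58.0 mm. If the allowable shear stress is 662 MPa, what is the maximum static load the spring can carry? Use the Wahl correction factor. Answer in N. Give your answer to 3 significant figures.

C = D/d = 58.0/9.0 = 6.4444
K_W = (4C−1)/(4C−4) + 0.615/C = 24.778/21.778 + 0.0954 = 1.2332
τ_max = K·8FD/(πd³) → F_max = τ_allow·πd³/(8DK)
F_max = 662·π·9.0³/(8·58.0·1.2332) = 1.5161e+06/572.2 = 2649.7 N

2650 N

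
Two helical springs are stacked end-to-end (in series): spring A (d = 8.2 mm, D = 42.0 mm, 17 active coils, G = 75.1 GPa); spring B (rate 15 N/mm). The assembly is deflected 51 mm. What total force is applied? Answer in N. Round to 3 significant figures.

529 N

k_A = Gd⁴/(8D³N_a) = (75.1×10³)(8.2⁴)/(8·42.0³·17) = 33.698 N/mm
Series: 1/k_eq = 1/33.698 + 1/15 = 0.096342; k_eq = 10.38 N/mm
F = k_eq·δ = 10.38·51 = 529.37 N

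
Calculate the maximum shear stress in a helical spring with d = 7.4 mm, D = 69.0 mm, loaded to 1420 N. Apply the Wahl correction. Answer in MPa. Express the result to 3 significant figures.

Spring index C = D/d = 69.0/7.4 = 9.3243
K_W = (4C−1)/(4C−4) + 0.615/C = 36.297/33.297 + 0.0660 = 1.1561
τ₀ = 8FD/(πd³) = 8·1420·69.0/(π·7.4³) = 783840/1273 = 615.72 MPa
τ_max = K·τ₀ = 1.1561 × 615.72 = 711.8 MPa

712 MPa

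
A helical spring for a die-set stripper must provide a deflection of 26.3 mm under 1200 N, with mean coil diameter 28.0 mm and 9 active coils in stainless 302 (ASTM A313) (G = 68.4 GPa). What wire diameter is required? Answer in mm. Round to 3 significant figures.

Required rate k = F/δ = 1200/26.3 = 45.627 N/mm
d = (8D³N_a·k / G)^(1/4) = (8·28.0³·9·45.627 / (68.4×10³))^0.25
  = (1054.3)^0.25 = 5.6983 mm

5.70 mm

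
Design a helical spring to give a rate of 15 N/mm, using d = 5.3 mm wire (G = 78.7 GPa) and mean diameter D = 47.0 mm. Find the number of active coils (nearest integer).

N_a = Gd⁴/(8D³k) = (78.7×10³ × 5.3⁴)/(8 × 47.0³ × 15)
    = 6.20981e+07 / 1.24588e+07 = 4.984 → 5 coils

5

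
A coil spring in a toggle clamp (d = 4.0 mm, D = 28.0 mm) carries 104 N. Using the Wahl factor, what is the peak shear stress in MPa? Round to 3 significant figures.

141 MPa

Spring index C = D/d = 28.0/4.0 = 7.0000
K_W = (4C−1)/(4C−4) + 0.615/C = 27.000/24.000 + 0.0879 = 1.2129
τ₀ = 8FD/(πd³) = 8·104·28.0/(π·4.0³) = 23296/201.06 = 115.86 MPa
τ_max = K·τ₀ = 1.2129 × 115.86 = 140.53 MPa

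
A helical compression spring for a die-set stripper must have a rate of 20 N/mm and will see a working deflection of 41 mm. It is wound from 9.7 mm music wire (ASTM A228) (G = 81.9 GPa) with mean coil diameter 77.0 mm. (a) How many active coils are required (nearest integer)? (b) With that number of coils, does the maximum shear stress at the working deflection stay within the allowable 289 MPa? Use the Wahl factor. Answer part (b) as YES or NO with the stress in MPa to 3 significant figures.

N_a = Gd⁴/(8D³k) = (81.9×10³)(9.7⁴)/(8·77.0³·20) = 9.926 → N_a = 10
Actual rate k = Gd⁴/(8D³·10) = 19.852 N/mm
Working load F = kδ = 19.852·41 = 813.94 N
C = 77.0/9.7 = 7.9381; K_W = (4C−1)/(4C−4)+0.615/C = 1.1856
τ_max = K_W·8FD/(πd³) = 1.1856·174.87 = 207.32 MPa
τ_max ≤ 289 MPa → acceptable

(a) 10 coils; (b) YES, τ_max = 207 MPa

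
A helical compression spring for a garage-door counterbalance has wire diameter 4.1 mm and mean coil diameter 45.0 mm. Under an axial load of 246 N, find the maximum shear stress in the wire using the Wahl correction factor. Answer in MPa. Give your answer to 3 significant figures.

463 MPa

Spring index C = D/d = 45.0/4.1 = 10.9756
K_W = (4C−1)/(4C−4) + 0.615/C = 42.902/39.902 + 0.0560 = 1.1312
τ₀ = 8FD/(πd³) = 8·246·45.0/(π·4.1³) = 88560/216.52 = 409.01 MPa
τ_max = K·τ₀ = 1.1312 × 409.01 = 462.68 MPa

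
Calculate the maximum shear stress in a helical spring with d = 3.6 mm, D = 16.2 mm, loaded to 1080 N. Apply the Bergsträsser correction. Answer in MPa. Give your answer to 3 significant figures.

Spring index C = D/d = 16.2/3.6 = 4.5000
K_B = (4C+2)/(4C−3) = 20.000/15.000 = 1.3333
τ₀ = 8FD/(πd³) = 8·1080·16.2/(π·3.6³) = 139968/146.57 = 954.93 MPa
τ_max = K·τ₀ = 1.3333 × 954.93 = 1273.2 MPa

1270 MPa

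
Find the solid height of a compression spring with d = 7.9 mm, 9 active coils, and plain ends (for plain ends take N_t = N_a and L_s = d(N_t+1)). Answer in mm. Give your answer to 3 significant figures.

plain ends: N_t = N_a = 9
L_s = d·(N_t+1) = 7.9 × 10 = 79 mm

79.0 mm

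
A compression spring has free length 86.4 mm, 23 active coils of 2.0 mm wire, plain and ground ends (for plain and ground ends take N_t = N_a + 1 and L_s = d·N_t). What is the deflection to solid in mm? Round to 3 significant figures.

38.4 mm

N_t = 24; L_s = 2.0·24 = 48 mm
δ_solid = L₀ − L_s = 86.4 − 48 = 38.4 mm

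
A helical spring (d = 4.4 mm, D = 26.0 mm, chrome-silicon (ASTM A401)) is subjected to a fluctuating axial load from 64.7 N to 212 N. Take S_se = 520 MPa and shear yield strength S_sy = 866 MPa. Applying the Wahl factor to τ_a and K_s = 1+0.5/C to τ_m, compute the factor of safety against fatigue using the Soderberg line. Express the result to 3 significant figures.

C = D/d = 26.0/4.4 = 5.9091; K_W = (4C−1)/(4C−4)+0.615/C = 1.2569; K_s = 1+0.5/C = 1.0846
F_a = (F_max−F_min)/2 = 73.65 N; F_m = (F_max+F_min)/2 = 138.35 N
τ_a = K_W·8F_aD/(πd³) = 1.2569 × 57.244 = 71.947 MPa
τ_m = K_s·8F_mD/(πd³) = 1.0846 × 107.53 = 116.63 MPa
Soderberg: 1/n_f = τ_a/S_se + τ_m/S_sy = 71.947/520 + 116.63/866 = 0.13836 + 0.13468 = 0.27304
n_f = 1/0.27304 = 3.663

3.66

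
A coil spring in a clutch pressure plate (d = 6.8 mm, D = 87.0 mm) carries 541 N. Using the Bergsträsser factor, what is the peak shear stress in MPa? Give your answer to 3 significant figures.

421 MPa

Spring index C = D/d = 87.0/6.8 = 12.7941
K_B = (4C+2)/(4C−3) = 53.176/48.176 = 1.1038
τ₀ = 8FD/(πd³) = 8·541·87.0/(π·6.8³) = 376536/987.82 = 381.18 MPa
τ_max = K·τ₀ = 1.1038 × 381.18 = 420.74 MPa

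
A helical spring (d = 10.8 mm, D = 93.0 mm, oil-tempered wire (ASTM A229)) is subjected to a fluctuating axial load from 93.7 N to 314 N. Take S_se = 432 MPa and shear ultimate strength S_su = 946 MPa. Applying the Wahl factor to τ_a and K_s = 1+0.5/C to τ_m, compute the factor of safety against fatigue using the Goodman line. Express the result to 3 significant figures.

10.1

C = D/d = 93.0/10.8 = 8.6111; K_W = (4C−1)/(4C−4)+0.615/C = 1.1700; K_s = 1+0.5/C = 1.0581
F_a = (F_max−F_min)/2 = 110.15 N; F_m = (F_max+F_min)/2 = 203.85 N
τ_a = K_W·8F_aD/(πd³) = 1.1700 × 20.708 = 24.227 MPa
τ_m = K_s·8F_mD/(πd³) = 1.0581 × 38.323 = 40.548 MPa
Goodman: 1/n_f = τ_a/S_se + τ_m/S_su = 24.227/432 + 40.548/946 = 0.05608 + 0.04286 = 0.098945
n_f = 1/0.098945 = 10.11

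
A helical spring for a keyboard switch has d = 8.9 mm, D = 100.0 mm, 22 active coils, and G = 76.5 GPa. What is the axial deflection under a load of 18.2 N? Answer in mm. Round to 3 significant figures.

k = Gd⁴/(8D³N_a) = (76.5×10³)(8.9⁴)/(8·100.0³·22) = 2.7271 N/mm
δ = F/k = 18.2 / 2.7271 = 6.6736 mm

6.67 mm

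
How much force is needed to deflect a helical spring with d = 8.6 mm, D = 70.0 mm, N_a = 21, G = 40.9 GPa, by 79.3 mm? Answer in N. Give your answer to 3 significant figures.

k = Gd⁴/(8D³N_a) = (40.9×10³)(8.6⁴)/(8·70.0³·21) = 3.8825 N/mm
F = k·δ = 3.8825 × 79.3 = 307.88 N

308 N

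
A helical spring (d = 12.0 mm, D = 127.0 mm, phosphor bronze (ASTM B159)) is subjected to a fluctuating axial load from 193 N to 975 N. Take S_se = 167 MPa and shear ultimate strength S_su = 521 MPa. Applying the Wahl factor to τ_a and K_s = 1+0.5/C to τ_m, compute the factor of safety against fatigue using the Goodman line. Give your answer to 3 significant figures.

1.39

C = D/d = 127.0/12.0 = 10.5833; K_W = (4C−1)/(4C−4)+0.615/C = 1.1364; K_s = 1+0.5/C = 1.0472
F_a = (F_max−F_min)/2 = 391 N; F_m = (F_max+F_min)/2 = 584 N
τ_a = K_W·8F_aD/(πd³) = 1.1364 × 73.177 = 83.157 MPa
τ_m = K_s·8F_mD/(πd³) = 1.0472 × 109.3 = 114.46 MPa
Goodman: 1/n_f = τ_a/S_se + τ_m/S_su = 83.157/167 + 114.46/521 = 0.49794 + 0.21970 = 0.71764
n_f = 1/0.71764 = 1.393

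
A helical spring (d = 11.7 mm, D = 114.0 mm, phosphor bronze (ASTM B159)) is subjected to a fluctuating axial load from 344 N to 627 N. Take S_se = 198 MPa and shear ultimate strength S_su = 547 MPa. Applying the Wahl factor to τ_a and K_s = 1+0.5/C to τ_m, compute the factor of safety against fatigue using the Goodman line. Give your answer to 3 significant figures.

C = D/d = 114.0/11.7 = 9.7436; K_W = (4C−1)/(4C−4)+0.615/C = 1.1489; K_s = 1+0.5/C = 1.0513
F_a = (F_max−F_min)/2 = 141.5 N; F_m = (F_max+F_min)/2 = 485.5 N
τ_a = K_W·8F_aD/(πd³) = 1.1489 × 25.647 = 29.466 MPa
τ_m = K_s·8F_mD/(πd³) = 1.0513 × 87.999 = 92.514 MPa
Goodman: 1/n_f = τ_a/S_se + τ_m/S_su = 29.466/198 + 92.514/547 = 0.14882 + 0.16913 = 0.31795
n_f = 1/0.31795 = 3.145

3.15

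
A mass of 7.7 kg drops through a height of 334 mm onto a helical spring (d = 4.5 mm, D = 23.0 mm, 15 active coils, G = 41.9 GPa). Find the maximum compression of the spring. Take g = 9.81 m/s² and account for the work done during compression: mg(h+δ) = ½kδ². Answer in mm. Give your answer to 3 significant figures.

72.2 mm

k = Gd⁴/(8D³N_a) = (41.9×10³)(4.5⁴)/(8·23.0³·15) = 11.768 N/mm
W = mg = 7.7 × 9.81 = 75.537 N
½kδ² − Wδ − Wh = 0 → δ = (W + √(W² + 2kWh))/k
δ = (75.537 + √(5705.8 + 593794))/11.768 = (75.537 + 774.27)/11.768 = 72.214 mm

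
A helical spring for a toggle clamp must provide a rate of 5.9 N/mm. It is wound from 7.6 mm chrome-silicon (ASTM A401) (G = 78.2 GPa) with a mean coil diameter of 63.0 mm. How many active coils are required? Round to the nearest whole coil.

N_a = Gd⁴/(8D³k) = (78.2×10³ × 7.6⁴)/(8 × 63.0³ × 5.9)
    = 2.60892e+08 / 1.18022e+07 = 22.11 → 22 coils

22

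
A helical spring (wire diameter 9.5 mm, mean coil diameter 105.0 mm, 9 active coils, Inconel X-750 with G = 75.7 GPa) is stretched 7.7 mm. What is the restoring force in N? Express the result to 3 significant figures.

k = Gd⁴/(8D³N_a) = (75.7×10³)(9.5⁴)/(8·105.0³·9) = 7.3976 N/mm
F = k·δ = 7.3976 × 7.7 = 56.961 N

57.0 N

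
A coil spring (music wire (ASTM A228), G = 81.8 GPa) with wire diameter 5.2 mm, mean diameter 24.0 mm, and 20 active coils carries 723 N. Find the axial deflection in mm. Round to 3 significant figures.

26.7 mm

k = Gd⁴/(8D³N_a) = (81.8×10³)(5.2⁴)/(8·24.0³·20) = 27.04 N/mm
δ = F/k = 723 / 27.04 = 26.738 mm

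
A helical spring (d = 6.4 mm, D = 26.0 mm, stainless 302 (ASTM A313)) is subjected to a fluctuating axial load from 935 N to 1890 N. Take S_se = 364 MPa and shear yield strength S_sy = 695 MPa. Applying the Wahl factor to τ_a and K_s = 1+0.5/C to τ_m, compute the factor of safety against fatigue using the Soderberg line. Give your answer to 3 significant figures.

0.962

C = D/d = 26.0/6.4 = 4.0625; K_W = (4C−1)/(4C−4)+0.615/C = 1.3963; K_s = 1+0.5/C = 1.1231
F_a = (F_max−F_min)/2 = 477.5 N; F_m = (F_max+F_min)/2 = 1412.5 N
τ_a = K_W·8F_aD/(πd³) = 1.3963 × 120.6 = 168.39 MPa
τ_m = K_s·8F_mD/(πd³) = 1.1231 × 356.75 = 400.66 MPa
Soderberg: 1/n_f = τ_a/S_se + τ_m/S_sy = 168.39/364 + 400.66/695 = 0.46261 + 0.57648 = 1.0391
n_f = 1/1.0391 = 0.9624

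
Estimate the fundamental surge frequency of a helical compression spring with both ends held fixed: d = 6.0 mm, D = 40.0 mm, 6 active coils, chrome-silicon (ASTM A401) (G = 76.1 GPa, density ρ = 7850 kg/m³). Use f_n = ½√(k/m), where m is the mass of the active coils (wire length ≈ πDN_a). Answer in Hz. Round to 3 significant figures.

k = Gd⁴/(8D³N_a) = (76.1×10³)(6.0⁴)/(8·40.0³·6) = 32.105 N/mm = 32105 N/m
Wire length L = πDN_a = π·40.0·6 = 753.98 mm
m = ρ·(πd²/4)·L = 7850 × 28.274×10⁻⁶ m² × 0.75398 m = 0.16735 kg
f_n = ½√(k/m) = 0.5·√(32105/0.16735) = 0.5·√(1.9184e+05) = 219 Hz

219 Hz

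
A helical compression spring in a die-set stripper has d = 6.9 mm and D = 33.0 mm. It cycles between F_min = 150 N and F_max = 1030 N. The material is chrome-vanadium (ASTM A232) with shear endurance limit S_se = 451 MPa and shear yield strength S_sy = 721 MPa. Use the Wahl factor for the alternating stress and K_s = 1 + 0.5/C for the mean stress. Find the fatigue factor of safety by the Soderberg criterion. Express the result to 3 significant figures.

1.78

C = D/d = 33.0/6.9 = 4.7826; K_W = (4C−1)/(4C−4)+0.615/C = 1.3269; K_s = 1+0.5/C = 1.1045
F_a = (F_max−F_min)/2 = 440 N; F_m = (F_max+F_min)/2 = 590 N
τ_a = K_W·8F_aD/(πd³) = 1.3269 × 112.55 = 149.34 MPa
τ_m = K_s·8F_mD/(πd³) = 1.1045 × 150.92 = 166.7 MPa
Soderberg: 1/n_f = τ_a/S_se + τ_m/S_sy = 149.34/451 + 166.7/721 = 0.33114 + 0.23121 = 0.56235
n_f = 1/0.56235 = 1.778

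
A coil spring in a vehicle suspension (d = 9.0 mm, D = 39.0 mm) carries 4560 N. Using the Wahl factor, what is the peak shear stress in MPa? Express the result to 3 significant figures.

Spring index C = D/d = 39.0/9.0 = 4.3333
K_W = (4C−1)/(4C−4) + 0.615/C = 16.333/13.333 + 0.1419 = 1.3669
τ₀ = 8FD/(πd³) = 8·4560·39.0/(π·9.0³) = 1.42272e+06/2290.2 = 621.22 MPa
τ_max = K·τ₀ = 1.3669 × 621.22 = 849.15 MPa

849 MPa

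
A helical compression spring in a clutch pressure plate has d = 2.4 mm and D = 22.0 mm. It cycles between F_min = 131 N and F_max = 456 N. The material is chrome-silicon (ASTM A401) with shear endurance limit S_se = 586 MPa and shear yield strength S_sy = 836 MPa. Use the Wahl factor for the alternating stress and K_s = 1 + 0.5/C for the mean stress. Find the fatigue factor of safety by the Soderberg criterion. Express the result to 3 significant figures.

C = D/d = 22.0/2.4 = 9.1667; K_W = (4C−1)/(4C−4)+0.615/C = 1.1589; K_s = 1+0.5/C = 1.0545
F_a = (F_max−F_min)/2 = 162.5 N; F_m = (F_max+F_min)/2 = 293.5 N
τ_a = K_W·8F_aD/(πd³) = 1.1589 × 658.54 = 763.2 MPa
τ_m = K_s·8F_mD/(πd³) = 1.0545 × 1189.4 = 1254.3 MPa
Soderberg: 1/n_f = τ_a/S_se + τ_m/S_sy = 763.2/586 + 1254.3/836 = 1.30239 + 1.50036 = 2.8028
n_f = 1/2.8028 = 0.3568

0.357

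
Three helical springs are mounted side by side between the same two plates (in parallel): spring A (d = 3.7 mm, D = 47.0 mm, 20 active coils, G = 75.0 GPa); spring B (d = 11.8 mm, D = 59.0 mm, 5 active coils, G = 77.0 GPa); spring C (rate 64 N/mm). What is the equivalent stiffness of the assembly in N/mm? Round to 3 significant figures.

247 N/mm

k_A = Gd⁴/(8D³N_a) = (75.0×10³)(3.7⁴)/(8·47.0³·20) = 0.84616 N/mm
k_B = Gd⁴/(8D³N_a) = (77.0×10³)(11.8⁴)/(8·59.0³·5) = 181.72 N/mm
Parallel: k_eq = 0.84616 + 181.72 + 64 = 246.57 N/mm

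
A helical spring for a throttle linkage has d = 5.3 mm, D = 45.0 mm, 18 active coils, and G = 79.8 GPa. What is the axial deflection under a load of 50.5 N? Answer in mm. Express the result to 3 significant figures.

10.5 mm

k = Gd⁴/(8D³N_a) = (79.8×10³)(5.3⁴)/(8·45.0³·18) = 4.7985 N/mm
δ = F/k = 50.5 / 4.7985 = 10.524 mm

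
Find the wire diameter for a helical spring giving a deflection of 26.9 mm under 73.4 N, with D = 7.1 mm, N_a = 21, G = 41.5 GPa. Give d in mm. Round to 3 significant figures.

Required rate k = F/δ = 73.4/26.9 = 2.7286 N/mm
d = (8D³N_a·k / G)^(1/4) = (8·7.1³·21·2.7286 / (41.5×10³))^0.25
  = (3.9535)^0.25 = 1.4101 mm

1.41 mm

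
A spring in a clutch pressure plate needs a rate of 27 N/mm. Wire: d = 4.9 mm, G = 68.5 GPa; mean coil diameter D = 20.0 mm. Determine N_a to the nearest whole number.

N_a = Gd⁴/(8D³k) = (68.5×10³ × 4.9⁴)/(8 × 20.0³ × 27)
    = 3.94889e+07 / 1.728e+06 = 22.85 → 23 coils

23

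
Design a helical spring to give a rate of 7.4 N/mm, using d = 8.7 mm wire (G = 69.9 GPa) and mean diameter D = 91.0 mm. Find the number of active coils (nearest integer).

9

N_a = Gd⁴/(8D³k) = (69.9×10³ × 8.7⁴)/(8 × 91.0³ × 7.4)
    = 4.00455e+08 / 4.46114e+07 = 8.977 → 9 coils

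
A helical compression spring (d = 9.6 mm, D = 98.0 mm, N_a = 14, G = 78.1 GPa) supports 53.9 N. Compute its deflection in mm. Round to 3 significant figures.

8.57 mm

k = Gd⁴/(8D³N_a) = (78.1×10³)(9.6⁴)/(8·98.0³·14) = 6.2927 N/mm
δ = F/k = 53.9 / 6.2927 = 8.5654 mm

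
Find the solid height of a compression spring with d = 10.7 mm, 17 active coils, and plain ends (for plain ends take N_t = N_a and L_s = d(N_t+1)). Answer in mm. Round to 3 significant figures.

193 mm

plain ends: N_t = N_a = 17
L_s = d·(N_t+1) = 10.7 × 18 = 192.6 mm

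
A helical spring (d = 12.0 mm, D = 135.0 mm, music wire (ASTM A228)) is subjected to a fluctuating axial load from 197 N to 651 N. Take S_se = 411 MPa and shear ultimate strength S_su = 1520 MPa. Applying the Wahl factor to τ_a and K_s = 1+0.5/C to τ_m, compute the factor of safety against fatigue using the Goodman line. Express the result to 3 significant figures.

5.50

C = D/d = 135.0/12.0 = 11.2500; K_W = (4C−1)/(4C−4)+0.615/C = 1.1278; K_s = 1+0.5/C = 1.0444
F_a = (F_max−F_min)/2 = 227 N; F_m = (F_max+F_min)/2 = 424 N
τ_a = K_W·8F_aD/(πd³) = 1.1278 × 45.16 = 50.933 MPa
τ_m = K_s·8F_mD/(πd³) = 1.0444 × 84.352 = 88.101 MPa
Goodman: 1/n_f = τ_a/S_se + τ_m/S_su = 50.933/411 + 88.101/1520 = 0.12393 + 0.05796 = 0.18189
n_f = 1/0.18189 = 5.498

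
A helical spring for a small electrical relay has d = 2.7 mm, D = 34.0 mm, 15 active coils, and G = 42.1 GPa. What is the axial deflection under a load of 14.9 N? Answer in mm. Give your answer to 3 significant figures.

k = Gd⁴/(8D³N_a) = (42.1×10³)(2.7⁴)/(8·34.0³·15) = 0.47437 N/mm
δ = F/k = 14.9 / 0.47437 = 31.41 mm

31.4 mm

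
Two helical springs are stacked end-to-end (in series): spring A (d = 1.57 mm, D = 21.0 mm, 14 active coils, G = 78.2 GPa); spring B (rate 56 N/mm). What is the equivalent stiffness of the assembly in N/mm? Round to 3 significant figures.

k_A = Gd⁴/(8D³N_a) = (78.2×10³)(1.57⁴)/(8·21.0³·14) = 0.45807 N/mm
Series: 1/k_eq = 1/0.45807 + 1/56 = 2.2009; k_eq = 0.45435 N/mm

0.454 N/mm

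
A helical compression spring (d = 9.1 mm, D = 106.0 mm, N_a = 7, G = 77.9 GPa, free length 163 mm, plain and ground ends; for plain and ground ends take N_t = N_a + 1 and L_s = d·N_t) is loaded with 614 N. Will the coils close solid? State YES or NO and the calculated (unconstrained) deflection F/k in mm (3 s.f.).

k = Gd⁴/(8D³N_a) = (77.9×10³)(9.1⁴)/(8·106.0³·7) = 8.0094 N/mm
N_t = 8; L_s = 9.1·8 = 72.8 mm; δ_solid = L₀ − L_s = 163 − 72.8 = 90.2 mm
δ = F/k = 614/8.0094 = 76.66 mm
δ < δ_solid → spring does not go solid

NO, δ = 76.7 mm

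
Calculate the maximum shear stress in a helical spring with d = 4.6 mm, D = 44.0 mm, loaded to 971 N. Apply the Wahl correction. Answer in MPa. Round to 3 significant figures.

Spring index C = D/d = 44.0/4.6 = 9.5652
K_W = (4C−1)/(4C−4) + 0.615/C = 37.261/34.261 + 0.0643 = 1.1519
τ₀ = 8FD/(πd³) = 8·971·44.0/(π·4.6³) = 341792/305.79 = 1117.7 MPa
τ_max = K·τ₀ = 1.1519 × 1117.7 = 1287.5 MPa

1290 MPa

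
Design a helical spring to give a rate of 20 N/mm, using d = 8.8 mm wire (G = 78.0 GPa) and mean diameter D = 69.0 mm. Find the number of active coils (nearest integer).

9

N_a = Gd⁴/(8D³k) = (78.0×10³ × 8.8⁴)/(8 × 69.0³ × 20)
    = 4.67762e+08 / 5.25614e+07 = 8.899 → 9 coils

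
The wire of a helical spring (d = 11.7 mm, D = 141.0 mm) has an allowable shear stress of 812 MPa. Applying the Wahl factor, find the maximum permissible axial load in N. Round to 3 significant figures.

3240 N

C = D/d = 141.0/11.7 = 12.0513
K_W = (4C−1)/(4C−4) + 0.615/C = 47.205/44.205 + 0.0510 = 1.1189
τ_max = K·8FD/(πd³) → F_max = τ_allow·πd³/(8DK)
F_max = 812·π·11.7³/(8·141.0·1.1189) = 4.0857e+06/1262.1 = 3237.2 N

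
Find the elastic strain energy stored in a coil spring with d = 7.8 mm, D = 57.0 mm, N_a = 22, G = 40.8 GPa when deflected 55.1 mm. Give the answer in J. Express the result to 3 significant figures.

k = Gd⁴/(8D³N_a) = (40.8×10³)(7.8⁴)/(8·57.0³·22) = 4.6334 N/mm
U = ½kδ² = 0.5 × 4.6334 × 55.1² = 7033.5 N·mm = 7.0335 J

7.03 J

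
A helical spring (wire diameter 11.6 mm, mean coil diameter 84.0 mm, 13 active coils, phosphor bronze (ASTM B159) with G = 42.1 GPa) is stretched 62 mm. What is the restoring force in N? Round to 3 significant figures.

767 N

k = Gd⁴/(8D³N_a) = (42.1×10³)(11.6⁴)/(8·84.0³·13) = 12.366 N/mm
F = k·δ = 12.366 × 62 = 766.72 N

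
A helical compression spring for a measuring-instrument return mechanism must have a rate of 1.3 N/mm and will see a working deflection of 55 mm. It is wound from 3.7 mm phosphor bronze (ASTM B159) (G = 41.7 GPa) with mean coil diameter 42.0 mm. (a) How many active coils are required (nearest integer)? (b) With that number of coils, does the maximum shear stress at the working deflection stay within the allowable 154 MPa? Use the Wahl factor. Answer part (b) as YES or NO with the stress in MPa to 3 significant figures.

N_a = Gd⁴/(8D³k) = (41.7×10³)(3.7⁴)/(8·42.0³·1.3) = 10.14 → N_a = 10
Actual rate k = Gd⁴/(8D³·10) = 1.3186 N/mm
Working load F = kδ = 1.3186·55 = 72.522 N
C = 42.0/3.7 = 11.3514; K_W = (4C−1)/(4C−4)+0.615/C = 1.1266
τ_max = K_W·8FD/(πd³) = 1.1266·153.13 = 172.52 MPa
τ_max > 154 MPa → exceeds allowable

(a) 10 coils; (b) NO, τ_max = 173 MPa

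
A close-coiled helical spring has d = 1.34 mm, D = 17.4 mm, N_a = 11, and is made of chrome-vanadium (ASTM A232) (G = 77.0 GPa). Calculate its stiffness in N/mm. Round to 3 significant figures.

0.536 N/mm

k = Gd⁴/(8D³N_a) = (77.0×10³ × 1.34⁴) / (8 × 17.4³ × 11)
  = 248262 / 463586 = 0.53552 N/mm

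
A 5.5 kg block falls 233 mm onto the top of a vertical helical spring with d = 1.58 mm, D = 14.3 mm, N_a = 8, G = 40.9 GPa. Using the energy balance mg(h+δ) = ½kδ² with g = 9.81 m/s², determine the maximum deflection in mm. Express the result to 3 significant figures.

181 mm

k = Gd⁴/(8D³N_a) = (40.9×10³)(1.58⁴)/(8·14.3³·8) = 1.362 N/mm
W = mg = 5.5 × 9.81 = 53.955 N
½kδ² − Wδ − Wh = 0 → δ = (W + √(W² + 2kWh))/k
δ = (53.955 + √(2911.1 + 34243.7))/1.362 = (53.955 + 192.76)/1.362 = 181.14 mm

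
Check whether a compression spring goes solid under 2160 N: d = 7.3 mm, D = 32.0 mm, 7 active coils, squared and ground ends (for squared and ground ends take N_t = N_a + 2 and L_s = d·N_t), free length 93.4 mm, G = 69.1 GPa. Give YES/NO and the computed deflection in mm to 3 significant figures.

NO, δ = 20.2 mm

k = Gd⁴/(8D³N_a) = (69.1×10³)(7.3⁴)/(8·32.0³·7) = 106.94 N/mm
N_t = 9; L_s = 7.3·9 = 65.7 mm; δ_solid = L₀ − L_s = 93.4 − 65.7 = 27.7 mm
δ = F/k = 2160/106.94 = 20.199 mm
δ < δ_solid → spring does not go solid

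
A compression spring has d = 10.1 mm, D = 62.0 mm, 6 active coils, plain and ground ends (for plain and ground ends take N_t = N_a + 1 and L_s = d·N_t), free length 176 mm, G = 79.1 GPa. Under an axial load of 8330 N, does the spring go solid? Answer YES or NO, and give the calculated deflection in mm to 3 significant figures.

YES, δ = 116 mm

k = Gd⁴/(8D³N_a) = (79.1×10³)(10.1⁴)/(8·62.0³·6) = 71.952 N/mm
N_t = 7; L_s = 10.1·7 = 70.7 mm; δ_solid = L₀ − L_s = 176 − 70.7 = 105.3 mm
δ = F/k = 8330/71.952 = 115.77 mm
δ ≥ δ_solid → spring goes solid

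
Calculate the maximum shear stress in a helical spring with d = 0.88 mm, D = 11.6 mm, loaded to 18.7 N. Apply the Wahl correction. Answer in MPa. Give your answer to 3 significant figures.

898 MPa

Spring index C = D/d = 11.6/0.88 = 13.1818
K_W = (4C−1)/(4C−4) + 0.615/C = 51.727/48.727 + 0.0467 = 1.1082
τ₀ = 8FD/(πd³) = 8·18.7·11.6/(π·0.88³) = 1735.36/2.1409 = 810.57 MPa
τ_max = K·τ₀ = 1.1082 × 810.57 = 898.29 MPa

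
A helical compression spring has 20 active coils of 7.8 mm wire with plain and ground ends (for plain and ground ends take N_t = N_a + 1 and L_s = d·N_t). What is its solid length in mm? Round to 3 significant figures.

plain and ground ends: N_t = N_a + 1 = 20 + 1 = 21
L_s = d·N_t = 7.8 × 21 = 163.8 mm

164 mm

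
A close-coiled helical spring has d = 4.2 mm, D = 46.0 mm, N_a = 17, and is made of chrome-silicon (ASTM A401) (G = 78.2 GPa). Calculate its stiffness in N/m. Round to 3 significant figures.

1840 N/m

k = Gd⁴/(8D³N_a) = (78.2×10³ × 4.2⁴) / (8 × 46.0³ × 17)
  = 2.43335e+07 / 1.32377e+07 = 1.8382 N/mm = 1838.2 N/m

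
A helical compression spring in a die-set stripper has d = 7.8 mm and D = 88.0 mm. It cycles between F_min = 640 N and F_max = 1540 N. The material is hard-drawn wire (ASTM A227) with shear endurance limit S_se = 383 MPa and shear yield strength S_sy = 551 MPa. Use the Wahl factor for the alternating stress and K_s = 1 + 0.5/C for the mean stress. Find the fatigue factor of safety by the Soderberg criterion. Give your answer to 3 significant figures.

C = D/d = 88.0/7.8 = 11.2821; K_W = (4C−1)/(4C−4)+0.615/C = 1.1275; K_s = 1+0.5/C = 1.0443
F_a = (F_max−F_min)/2 = 450 N; F_m = (F_max+F_min)/2 = 1090 N
τ_a = K_W·8F_aD/(πd³) = 1.1275 × 212.5 = 239.58 MPa
τ_m = K_s·8F_mD/(πd³) = 1.0443 × 514.71 = 537.52 MPa
Soderberg: 1/n_f = τ_a/S_se + τ_m/S_sy = 239.58/383 + 537.52/551 = 0.62553 + 0.97554 = 1.6011
n_f = 1/1.6011 = 0.6246

0.625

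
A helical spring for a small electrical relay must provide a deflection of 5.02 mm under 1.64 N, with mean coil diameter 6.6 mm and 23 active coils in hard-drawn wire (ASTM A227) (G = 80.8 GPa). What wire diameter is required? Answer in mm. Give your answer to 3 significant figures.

0.680 mm

Required rate k = F/δ = 1.64/5.02 = 0.32669 N/mm
d = (8D³N_a·k / G)^(1/4) = (8·6.6³·23·0.32669 / (80.8×10³))^0.25
  = (0.21388)^0.25 = 0.6801 mm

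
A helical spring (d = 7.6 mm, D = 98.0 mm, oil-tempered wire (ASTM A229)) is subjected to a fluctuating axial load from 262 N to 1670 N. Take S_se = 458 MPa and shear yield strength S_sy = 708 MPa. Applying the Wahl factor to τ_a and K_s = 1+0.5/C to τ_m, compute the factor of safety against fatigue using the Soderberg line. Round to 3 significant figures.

0.563

C = D/d = 98.0/7.6 = 12.8947; K_W = (4C−1)/(4C−4)+0.615/C = 1.1107; K_s = 1+0.5/C = 1.0388
F_a = (F_max−F_min)/2 = 704 N; F_m = (F_max+F_min)/2 = 966 N
τ_a = K_W·8F_aD/(πd³) = 1.1107 × 400.22 = 444.54 MPa
τ_m = K_s·8F_mD/(πd³) = 1.0388 × 549.16 = 570.46 MPa
Soderberg: 1/n_f = τ_a/S_se + τ_m/S_sy = 444.54/458 + 570.46/708 = 0.97062 + 0.80573 = 1.7763
n_f = 1/1.7763 = 0.563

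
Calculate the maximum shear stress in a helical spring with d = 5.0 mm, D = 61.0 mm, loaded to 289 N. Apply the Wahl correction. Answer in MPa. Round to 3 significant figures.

Spring index C = D/d = 61.0/5.0 = 12.2000
K_W = (4C−1)/(4C−4) + 0.615/C = 47.800/44.800 + 0.0504 = 1.1174
τ₀ = 8FD/(πd³) = 8·289·61.0/(π·5.0³) = 141032/392.7 = 359.14 MPa
τ_max = K·τ₀ = 1.1174 × 359.14 = 401.29 MPa

401 MPa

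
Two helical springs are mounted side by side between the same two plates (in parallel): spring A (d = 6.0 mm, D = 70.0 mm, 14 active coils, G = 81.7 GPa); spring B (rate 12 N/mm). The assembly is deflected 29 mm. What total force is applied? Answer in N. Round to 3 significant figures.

k_A = Gd⁴/(8D³N_a) = (81.7×10³)(6.0⁴)/(8·70.0³·14) = 2.7562 N/mm
Parallel: k_eq = 2.7562 + 12 = 14.756 N/mm
F = k_eq·δ = 14.756·29 = 427.93 N

428 N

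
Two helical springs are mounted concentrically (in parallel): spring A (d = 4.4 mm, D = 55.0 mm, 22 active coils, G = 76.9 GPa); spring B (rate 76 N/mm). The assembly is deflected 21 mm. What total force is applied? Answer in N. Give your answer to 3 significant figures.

1620 N

k_A = Gd⁴/(8D³N_a) = (76.9×10³)(4.4⁴)/(8·55.0³·22) = 0.98432 N/mm
Parallel: k_eq = 0.98432 + 76 = 76.984 N/mm
F = k_eq·δ = 76.984·21 = 1616.7 N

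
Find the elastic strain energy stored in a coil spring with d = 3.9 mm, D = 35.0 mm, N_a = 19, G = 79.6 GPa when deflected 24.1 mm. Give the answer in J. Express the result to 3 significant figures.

k = Gd⁴/(8D³N_a) = (79.6×10³)(3.9⁴)/(8·35.0³·19) = 2.8257 N/mm
U = ½kδ² = 0.5 × 2.8257 × 24.1² = 820.59 N·mm = 0.82059 J

0.821 J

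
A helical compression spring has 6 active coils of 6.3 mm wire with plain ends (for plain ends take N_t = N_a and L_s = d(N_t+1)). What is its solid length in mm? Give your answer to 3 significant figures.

44.1 mm

plain ends: N_t = N_a = 6
L_s = d·(N_t+1) = 6.3 × 7 = 44.1 mm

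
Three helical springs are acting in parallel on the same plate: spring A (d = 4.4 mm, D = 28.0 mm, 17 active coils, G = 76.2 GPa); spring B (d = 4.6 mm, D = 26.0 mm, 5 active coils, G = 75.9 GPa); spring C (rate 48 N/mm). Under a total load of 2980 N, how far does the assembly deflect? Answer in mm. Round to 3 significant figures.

k_A = Gd⁴/(8D³N_a) = (76.2×10³)(4.4⁴)/(8·28.0³·17) = 9.5665 N/mm
k_B = Gd⁴/(8D³N_a) = (75.9×10³)(4.6⁴)/(8·26.0³·5) = 48.338 N/mm
Parallel: k_eq = 9.5665 + 48.338 + 48 = 105.9 N/mm
δ = F/k_eq = 2980/105.9 = 28.138 mm

28.1 mm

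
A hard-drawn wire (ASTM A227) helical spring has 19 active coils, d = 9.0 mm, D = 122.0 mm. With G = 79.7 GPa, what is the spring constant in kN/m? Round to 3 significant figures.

k = Gd⁴/(8D³N_a) = (79.7×10³ × 9.0⁴) / (8 × 122.0³ × 19)
  = 5.22912e+08 / 2.76009e+08 = 1.8945 N/mm

1.89 kN/m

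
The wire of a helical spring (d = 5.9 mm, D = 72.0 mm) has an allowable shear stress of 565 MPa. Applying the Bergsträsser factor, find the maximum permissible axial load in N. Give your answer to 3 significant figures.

C = D/d = 72.0/5.9 = 12.2034
K_B = (4C+2)/(4C−3) = 50.814/45.814 = 1.1091
τ_max = K·8FD/(πd³) → F_max = τ_allow·πd³/(8DK)
F_max = 565·π·5.9³/(8·72.0·1.1091) = 3.6455e+05/638.86 = 570.62 N

571 N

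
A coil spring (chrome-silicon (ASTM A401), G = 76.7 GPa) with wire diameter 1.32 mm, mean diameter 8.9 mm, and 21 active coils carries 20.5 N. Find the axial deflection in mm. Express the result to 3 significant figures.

10.4 mm

k = Gd⁴/(8D³N_a) = (76.7×10³)(1.32⁴)/(8·8.9³·21) = 1.9661 N/mm
δ = F/k = 20.5 / 1.9661 = 10.427 mm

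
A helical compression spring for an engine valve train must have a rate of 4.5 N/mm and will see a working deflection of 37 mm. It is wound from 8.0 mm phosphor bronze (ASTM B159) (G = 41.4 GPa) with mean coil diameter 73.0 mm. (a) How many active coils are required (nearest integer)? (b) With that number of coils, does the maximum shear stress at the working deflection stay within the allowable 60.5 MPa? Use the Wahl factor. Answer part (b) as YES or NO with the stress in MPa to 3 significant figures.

(a) 12 coils; (b) NO, τ_max = 70.7 MPa

N_a = Gd⁴/(8D³k) = (41.4×10³)(8.0⁴)/(8·73.0³·4.5) = 12.11 → N_a = 12
Actual rate k = Gd⁴/(8D³·12) = 4.5407 N/mm
Working load F = kδ = 4.5407·37 = 168 N
C = 73.0/8.0 = 9.1250; K_W = (4C−1)/(4C−4)+0.615/C = 1.1597
τ_max = K_W·8FD/(πd³) = 1.1597·60.998 = 70.74 MPa
τ_max > 60.5 MPa → exceeds allowable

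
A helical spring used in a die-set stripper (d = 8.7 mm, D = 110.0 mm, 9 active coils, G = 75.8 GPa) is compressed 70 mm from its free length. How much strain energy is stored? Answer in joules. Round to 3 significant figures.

11.1 J

k = Gd⁴/(8D³N_a) = (75.8×10³)(8.7⁴)/(8·110.0³·9) = 4.5314 N/mm
U = ½kδ² = 0.5 × 4.5314 × 70² = 11102 N·mm = 11.102 J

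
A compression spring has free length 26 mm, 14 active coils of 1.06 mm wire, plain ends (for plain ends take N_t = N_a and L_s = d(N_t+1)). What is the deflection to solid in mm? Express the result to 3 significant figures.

10.1 mm

N_t = 14; L_s = 1.06·15 = 15.9 mm
δ_solid = L₀ − L_s = 26 − 15.9 = 10.1 mm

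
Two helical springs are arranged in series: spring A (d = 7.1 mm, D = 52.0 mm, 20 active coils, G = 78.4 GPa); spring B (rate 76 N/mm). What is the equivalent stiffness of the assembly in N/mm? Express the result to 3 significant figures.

7.93 N/mm

k_A = Gd⁴/(8D³N_a) = (78.4×10³)(7.1⁴)/(8·52.0³·20) = 8.8556 N/mm
Series: 1/k_eq = 1/8.8556 + 1/76 = 0.12608; k_eq = 7.9314 N/mm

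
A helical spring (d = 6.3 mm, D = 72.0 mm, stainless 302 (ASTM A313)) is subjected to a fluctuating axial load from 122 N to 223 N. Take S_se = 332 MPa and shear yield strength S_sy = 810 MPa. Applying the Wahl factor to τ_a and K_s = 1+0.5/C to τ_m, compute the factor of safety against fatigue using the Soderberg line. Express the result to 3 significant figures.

3.47

C = D/d = 72.0/6.3 = 11.4286; K_W = (4C−1)/(4C−4)+0.615/C = 1.1257; K_s = 1+0.5/C = 1.0437
F_a = (F_max−F_min)/2 = 50.5 N; F_m = (F_max+F_min)/2 = 172.5 N
τ_a = K_W·8F_aD/(πd³) = 1.1257 × 37.029 = 41.685 MPa
τ_m = K_s·8F_mD/(πd³) = 1.0437 × 126.49 = 132.02 MPa
Soderberg: 1/n_f = τ_a/S_se + τ_m/S_sy = 41.685/332 + 132.02/810 = 0.12556 + 0.16299 = 0.28854
n_f = 1/0.28854 = 3.466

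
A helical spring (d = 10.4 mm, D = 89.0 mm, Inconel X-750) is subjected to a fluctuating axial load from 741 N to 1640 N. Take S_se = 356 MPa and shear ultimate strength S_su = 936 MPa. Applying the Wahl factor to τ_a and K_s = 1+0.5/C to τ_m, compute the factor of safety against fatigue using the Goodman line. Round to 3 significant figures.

1.76

C = D/d = 89.0/10.4 = 8.5577; K_W = (4C−1)/(4C−4)+0.615/C = 1.1711; K_s = 1+0.5/C = 1.0584
F_a = (F_max−F_min)/2 = 449.5 N; F_m = (F_max+F_min)/2 = 1190.5 N
τ_a = K_W·8F_aD/(πd³) = 1.1711 × 90.565 = 106.06 MPa
τ_m = K_s·8F_mD/(πd³) = 1.0584 × 239.86 = 253.88 MPa
Goodman: 1/n_f = τ_a/S_se + τ_m/S_su = 106.06/356 + 253.88/936 = 0.29792 + 0.27123 = 0.56916
n_f = 1/0.56916 = 1.757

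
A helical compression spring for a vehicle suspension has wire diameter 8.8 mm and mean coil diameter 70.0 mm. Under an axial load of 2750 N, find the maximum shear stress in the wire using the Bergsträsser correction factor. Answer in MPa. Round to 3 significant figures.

Spring index C = D/d = 70.0/8.8 = 7.9545
K_B = (4C+2)/(4C−3) = 33.818/28.818 = 1.1735
τ₀ = 8FD/(πd³) = 8·2750·70.0/(π·8.8³) = 1.54e+06/2140.9 = 719.32 MPa
τ_max = K·τ₀ = 1.1735 × 719.32 = 844.12 MPa

844 MPa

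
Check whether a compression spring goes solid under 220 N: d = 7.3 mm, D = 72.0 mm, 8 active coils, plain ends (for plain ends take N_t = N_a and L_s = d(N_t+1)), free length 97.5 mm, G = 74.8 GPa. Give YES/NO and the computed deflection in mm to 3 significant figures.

NO, δ = 24.7 mm

k = Gd⁴/(8D³N_a) = (74.8×10³)(7.3⁴)/(8·72.0³·8) = 8.8923 N/mm
N_t = 8; L_s = 7.3·9 = 65.7 mm; δ_solid = L₀ − L_s = 97.5 − 65.7 = 31.8 mm
δ = F/k = 220/8.8923 = 24.74 mm
δ < δ_solid → spring does not go solid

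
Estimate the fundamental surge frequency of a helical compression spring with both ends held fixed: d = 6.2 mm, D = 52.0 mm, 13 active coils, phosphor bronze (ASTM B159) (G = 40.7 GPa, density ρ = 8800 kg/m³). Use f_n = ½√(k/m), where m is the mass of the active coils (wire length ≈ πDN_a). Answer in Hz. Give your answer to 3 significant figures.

42.7 Hz

k = Gd⁴/(8D³N_a) = (40.7×10³)(6.2⁴)/(8·52.0³·13) = 4.1126 N/mm = 4112.6 N/m
Wire length L = πDN_a = π·52.0·13 = 2123.7 mm
m = ρ·(πd²/4)·L = 8800 × 30.191×10⁻⁶ m² × 2.1237 m = 0.56423 kg
f_n = ½√(k/m) = 0.5·√(4112.6/0.56423) = 0.5·√(7289) = 42.688 Hz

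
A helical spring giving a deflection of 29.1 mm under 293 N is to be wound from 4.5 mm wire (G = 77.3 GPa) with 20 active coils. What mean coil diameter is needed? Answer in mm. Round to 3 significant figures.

Required rate k = F/δ = 293/29.1 = 10.069 N/mm
D = (Gd⁴/(8N_a·k))^(1/3) = (77.3×10³·4.5⁴/(8·20·10.069))^(1/3)
  = (19675.9)^(1/3) = 26.9968 mm

27.0 mm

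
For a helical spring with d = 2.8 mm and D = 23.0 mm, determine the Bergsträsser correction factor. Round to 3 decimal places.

1.167

C = D/d = 23.0/2.8 = 8.2143
K_B = (4C+2)/(4C−3) = 34.857/29.857 = 1.1675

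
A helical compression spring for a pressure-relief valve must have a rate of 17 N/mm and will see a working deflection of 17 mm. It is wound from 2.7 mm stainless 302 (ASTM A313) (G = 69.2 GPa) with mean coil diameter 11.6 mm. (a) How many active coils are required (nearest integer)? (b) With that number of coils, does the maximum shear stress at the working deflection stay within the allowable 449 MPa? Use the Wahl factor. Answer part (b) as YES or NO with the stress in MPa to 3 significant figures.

N_a = Gd⁴/(8D³k) = (69.2×10³)(2.7⁴)/(8·11.6³·17) = 17.32 → N_a = 17
Actual rate k = Gd⁴/(8D³·17) = 17.324 N/mm
Working load F = kδ = 17.324·17 = 294.51 N
C = 11.6/2.7 = 4.2963; K_W = (4C−1)/(4C−4)+0.615/C = 1.3707
τ_max = K_W·8FD/(πd³) = 1.3707·441.98 = 605.81 MPa
τ_max > 449 MPa → exceeds allowable

(a) 17 coils; (b) NO, τ_max = 606 MPa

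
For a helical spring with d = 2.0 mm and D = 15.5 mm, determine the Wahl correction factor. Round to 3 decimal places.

1.190

C = D/d = 15.5/2.0 = 7.7500
K_W = (4C−1)/(4C−4) + 0.615/C = 30.000/27.000 + 0.0794 = 1.1905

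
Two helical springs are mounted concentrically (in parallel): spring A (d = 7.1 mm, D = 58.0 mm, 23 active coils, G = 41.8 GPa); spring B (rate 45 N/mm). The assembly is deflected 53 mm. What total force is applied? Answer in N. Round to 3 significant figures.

k_A = Gd⁴/(8D³N_a) = (41.8×10³)(7.1⁴)/(8·58.0³·23) = 2.9587 N/mm
Parallel: k_eq = 2.9587 + 45 = 47.959 N/mm
F = k_eq·δ = 47.959·53 = 2541.8 N

2540 N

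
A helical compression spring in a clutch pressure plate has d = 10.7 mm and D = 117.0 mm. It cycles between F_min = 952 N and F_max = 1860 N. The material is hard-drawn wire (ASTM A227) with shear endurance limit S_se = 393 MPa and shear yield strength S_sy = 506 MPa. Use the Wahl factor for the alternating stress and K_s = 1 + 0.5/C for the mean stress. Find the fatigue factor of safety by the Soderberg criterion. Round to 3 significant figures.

0.976

C = D/d = 117.0/10.7 = 10.9346; K_W = (4C−1)/(4C−4)+0.615/C = 1.1317; K_s = 1+0.5/C = 1.0457
F_a = (F_max−F_min)/2 = 454 N; F_m = (F_max+F_min)/2 = 1406 N
τ_a = K_W·8F_aD/(πd³) = 1.1317 × 110.42 = 124.96 MPa
τ_m = K_s·8F_mD/(πd³) = 1.0457 × 341.95 = 357.58 MPa
Soderberg: 1/n_f = τ_a/S_se + τ_m/S_sy = 124.96/393 + 357.58/506 = 0.31797 + 0.70669 = 1.0247
n_f = 1/1.0247 = 0.9759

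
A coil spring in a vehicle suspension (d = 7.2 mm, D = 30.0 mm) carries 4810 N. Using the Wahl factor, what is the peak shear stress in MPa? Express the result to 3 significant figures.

1360 MPa

Spring index C = D/d = 30.0/7.2 = 4.1667
K_W = (4C−1)/(4C−4) + 0.615/C = 15.667/12.667 + 0.1476 = 1.3844
τ₀ = 8FD/(πd³) = 8·4810·30.0/(π·7.2³) = 1.1544e+06/1172.6 = 984.48 MPa
τ_max = K·τ₀ = 1.3844 × 984.48 = 1363 MPa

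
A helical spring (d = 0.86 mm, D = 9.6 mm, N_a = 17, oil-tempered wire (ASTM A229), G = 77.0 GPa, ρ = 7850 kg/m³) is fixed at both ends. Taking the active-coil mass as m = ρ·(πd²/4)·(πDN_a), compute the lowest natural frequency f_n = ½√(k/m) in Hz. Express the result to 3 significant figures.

193 Hz

k = Gd⁴/(8D³N_a) = (77.0×10³)(0.86⁴)/(8·9.6³·17) = 0.35005 N/mm = 350.05 N/m
Wire length L = πDN_a = π·9.6·17 = 512.71 mm
m = ρ·(πd²/4)·L = 7850 × 0.58088×10⁻⁶ m² × 0.51271 m = 0.0023379 kg
f_n = ½√(k/m) = 0.5·√(350.05/0.0023379) = 0.5·√(1.4973e+05) = 193.47 Hz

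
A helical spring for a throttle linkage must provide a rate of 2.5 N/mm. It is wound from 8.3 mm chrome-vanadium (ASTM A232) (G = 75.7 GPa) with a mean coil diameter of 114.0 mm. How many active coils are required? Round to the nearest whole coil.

12

N_a = Gd⁴/(8D³k) = (75.7×10³ × 8.3⁴)/(8 × 114.0³ × 2.5)
    = 3.59259e+08 / 2.96309e+07 = 12.12 → 12 coils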